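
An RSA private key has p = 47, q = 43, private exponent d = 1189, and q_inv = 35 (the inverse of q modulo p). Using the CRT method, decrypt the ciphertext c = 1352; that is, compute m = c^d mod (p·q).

d_p = d mod (p−1) = 1189 mod 46 = 39; d_q = d mod (q−1) = 13.
m₁ = c^(d_p) mod p: c ≡ 36 (mod 47), and 36^39 mod 47 = 3.
m₂ = c^(d_q) mod q: c ≡ 19 (mod 43), and 19^13 mod 43 = 20.
h = q_inv·(m₁ − m₂) mod p = 35·(3 − 20) mod 47 = 16.
m = m₂ + h·q = 20 + 16·43 = 708.

708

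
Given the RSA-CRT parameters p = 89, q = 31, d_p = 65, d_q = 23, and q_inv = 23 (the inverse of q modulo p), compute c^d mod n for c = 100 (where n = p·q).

m₁ = c^(d_p) mod p: c ≡ 11 (mod 89), and 11^65 mod 89 = 81.
m₂ = c^(d_q) mod q: c ≡ 7 (mod 31), and 7^23 mod 31 = 10.
h = q_inv·(m₁ − m₂) mod p = 23·(81 − 10) mod 89 = 31.
m = m₂ + h·q = 10 + 31·31 = 971.

971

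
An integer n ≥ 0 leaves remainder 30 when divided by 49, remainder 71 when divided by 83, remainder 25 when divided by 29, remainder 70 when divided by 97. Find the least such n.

The moduli are pairwise coprime; M = 49·83·29·97 = 11440471.
M/49 = 233479; 233479 ≡ 43 (mod 49); 43·8 ≡ 1, so inverse 8.
M/83 = 137837; 137837 ≡ 57 (mod 83); 57·67 ≡ 1, so inverse 67.
M/29 = 394499; 394499 ≡ 12 (mod 29); 12·17 ≡ 1, so inverse 17.
M/97 = 117943; 117943 ≡ 88 (mod 97); 88·43 ≡ 1, so inverse 43.
n ≡ 30·233479·8 + 71·137837·67 + 25·394499·17 + 70·117943·43 = 1234396074.
1234396074 mod 11440471 = 10265677.

10265677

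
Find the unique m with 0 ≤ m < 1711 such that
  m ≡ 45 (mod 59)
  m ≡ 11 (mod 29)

1461

From m ≡ 45 (mod 59) write m = 45 + 59t. Substituting into m ≡ 11 (mod 29) gives 59t ≡ 24 (mod 29), and since 1⁻¹ ≡ 1 (mod 29), t ≡ 24. Hence m ≡ 45 + 59·24 = 1461 (mod 1711).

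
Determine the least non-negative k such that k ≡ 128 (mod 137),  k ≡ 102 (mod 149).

From k ≡ 128 (mod 137) write k = 128 + 137t. Substituting into k ≡ 102 (mod 149) gives 137t ≡ 123 (mod 149), and since 137⁻¹ ≡ 62 (mod 149), t ≡ 27. Hence k ≡ 128 + 137·27 = 3827 (mod 20413).

3827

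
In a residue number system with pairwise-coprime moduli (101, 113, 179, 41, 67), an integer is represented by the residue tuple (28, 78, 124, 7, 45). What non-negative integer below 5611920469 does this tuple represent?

541681511

The moduli are pairwise coprime; N = 101·113·179·41·67 = 5611920469.
N/101 = 55563569; 55563569 ≡ 35 (mod 101); 35·26 ≡ 1, so inverse 26.
N/113 = 49663013; 49663013 ≡ 78 (mod 113); 78·71 ≡ 1, so inverse 71.
N/179 = 31351511; 31351511 ≡ 19 (mod 179); 19·66 ≡ 1, so inverse 66.
N/41 = 136876109; 136876109 ≡ 28 (mod 41); 28·22 ≡ 1, so inverse 22.
N/67 = 83760007; 83760007 ≡ 24 (mod 67); 24·14 ≡ 1, so inverse 14.
x ≡ 28·55563569·26 + 78·49663013·71 + 124·31351511·66 + 7·136876109·22 + 45·83760007·14 = 645912535446.
645912535446 mod 5611920469 = 541681511.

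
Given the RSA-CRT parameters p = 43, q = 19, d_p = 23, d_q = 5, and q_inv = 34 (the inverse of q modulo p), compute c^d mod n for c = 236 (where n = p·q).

m₁ = c^(d_p) mod p: c ≡ 21 (mod 43), and 21^23 mod 43 = 11.
m₂ = c^(d_q) mod q: c ≡ 8 (mod 19), and 8^5 mod 19 = 12.
h = q_inv·(m₁ − m₂) mod p = 34·(11 − 12) mod 43 = 9.
m = m₂ + h·q = 12 + 9·19 = 183.

183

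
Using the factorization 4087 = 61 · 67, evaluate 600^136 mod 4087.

Mod 61: 600 ≡ 51; by Fermat, exponent reduces to 136 mod 60 = 16; 51^16 ≡ 12 (mod 61).
Mod 67: 600 ≡ 64; by Fermat, exponent reduces to 136 mod 66 = 4; 64^4 ≡ 14 (mod 67).
Combine by CRT: x ≡ 12 (mod 61), x ≡ 14 (mod 67) ⇒ x ≡ 1354 (mod 4087).

1354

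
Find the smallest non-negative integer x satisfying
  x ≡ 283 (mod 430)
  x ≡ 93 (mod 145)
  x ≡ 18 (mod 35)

41563

Combine the congruences pairwise.
gcd(430, 145) = 5 and 5 | (93 − 283), so the pair is consistent; merging gives x ≡ 4153 (mod 12470), where 12470 = lcm(430, 145).
gcd(12470, 35) = 5 and 5 | (18 − 4153), so the pair is consistent; merging gives x ≡ 41563 (mod 87290), where 87290 = lcm(12470, 35).
The solution is unique modulo lcm(430, 145, 35) = 87290.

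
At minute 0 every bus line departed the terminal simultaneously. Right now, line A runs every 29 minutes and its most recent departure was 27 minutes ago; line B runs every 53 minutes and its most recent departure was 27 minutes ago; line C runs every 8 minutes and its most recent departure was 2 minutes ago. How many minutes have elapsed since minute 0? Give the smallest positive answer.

From t ≡ 27 (mod 29) write t = 27 + 29s. Substituting into t ≡ 27 (mod 53) gives 29s ≡ 0 (mod 53), and since 29⁻¹ ≡ 11 (mod 53), s ≡ 0. Hence t ≡ 27 + 29·0 = 27 (mod 1537).
From t ≡ 27 (mod 1537) write t = 27 + 1537s. Substituting into t ≡ 2 (mod 8) gives 1537s ≡ 7 (mod 8), and since 1⁻¹ ≡ 1 (mod 8), s ≡ 7. Hence t ≡ 27 + 1537·7 = 10786 (mod 12296).

10786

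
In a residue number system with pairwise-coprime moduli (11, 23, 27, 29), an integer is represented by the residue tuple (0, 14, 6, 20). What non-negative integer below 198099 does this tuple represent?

From x ≡ 0 (mod 11) write x = 0 + 11t. Substituting into x ≡ 14 (mod 23) gives 11t ≡ 14 (mod 23), and since 11⁻¹ ≡ 21 (mod 23), t ≡ 18. Hence x ≡ 0 + 11·18 = 198 (mod 253).
From x ≡ 198 (mod 253) write x = 198 + 253t. Substituting into x ≡ 6 (mod 27) gives 253t ≡ 24 (mod 27), and since 10⁻¹ ≡ 19 (mod 27), t ≡ 24. Hence x ≡ 198 + 253·24 = 6270 (mod 6831).
From x ≡ 6270 (mod 6831) write x = 6270 + 6831t. Substituting into x ≡ 20 (mod 29) gives 6831t ≡ 14 (mod 29), and since 16⁻¹ ≡ 20 (mod 29), t ≡ 19. Hence x ≡ 6270 + 6831·19 = 136059 (mod 198099).

136059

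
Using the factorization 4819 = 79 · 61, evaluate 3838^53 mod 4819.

4312

Mod 79: 3838 ≡ 46; 46^53 ≡ 46 (mod 79).
Mod 61: 3838 ≡ 56; 56^53 ≡ 42 (mod 61).
Combine by CRT: x ≡ 46 (mod 79), x ≡ 42 (mod 61) ⇒ x ≡ 4312 (mod 4819).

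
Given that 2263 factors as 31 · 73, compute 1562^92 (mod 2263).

361

Mod 31: 1562 ≡ 12; by Fermat, exponent reduces to 92 mod 30 = 2; 12^2 ≡ 20 (mod 31).
Mod 73: 1562 ≡ 29; by Fermat, exponent reduces to 92 mod 72 = 20; 29^20 ≡ 69 (mod 73).
Combine by CRT: x ≡ 20 (mod 31), x ≡ 69 (mod 73) ⇒ x ≡ 361 (mod 2263).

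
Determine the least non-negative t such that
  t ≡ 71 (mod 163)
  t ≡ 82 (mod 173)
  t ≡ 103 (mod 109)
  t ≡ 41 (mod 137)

The moduli are pairwise coprime; N = 163·173·109·137 = 421095667.
N/163 = 2583409; 2583409 ≡ 22 (mod 163); 22·126 ≡ 1, so inverse 126.
N/173 = 2434079; 2434079 ≡ 142 (mod 173); 142·106 ≡ 1, so inverse 106.
N/109 = 3863263; 3863263 ≡ 85 (mod 109); 85·59 ≡ 1, so inverse 59.
N/137 = 3073691; 3073691 ≡ 96 (mod 137); 96·10 ≡ 1, so inverse 10.
t ≡ 71·2583409·126 + 82·2434079·106 + 103·3863263·59 + 41·3073691·10 = 69005454143.
69005454143 mod 421095667 = 366860422.

366860422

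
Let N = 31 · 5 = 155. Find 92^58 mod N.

Mod 31: 92 ≡ 30; by Fermat, exponent reduces to 58 mod 30 = 28; 30^28 ≡ 1 (mod 31).
Mod 5: 92 ≡ 2; by Fermat, exponent reduces to 58 mod 4 = 2; 2^2 ≡ 4 (mod 5).
Combine by CRT: x ≡ 1 (mod 31), x ≡ 4 (mod 5) ⇒ x ≡ 94 (mod 155).

94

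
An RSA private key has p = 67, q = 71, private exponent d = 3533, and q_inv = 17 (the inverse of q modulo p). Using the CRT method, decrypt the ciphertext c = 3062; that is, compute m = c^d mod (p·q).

1271

d_p = d mod (p−1) = 3533 mod 66 = 35; d_q = d mod (q−1) = 33.
m₁ = c^(d_p) mod p: c ≡ 47 (mod 67), and 47^35 mod 67 = 65.
m₂ = c^(d_q) mod q: c ≡ 9 (mod 71), and 9^33 mod 71 = 64.
h = q_inv·(m₁ − m₂) mod p = 17·(65 − 64) mod 67 = 17.
m = m₂ + h·q = 64 + 17·71 = 1271.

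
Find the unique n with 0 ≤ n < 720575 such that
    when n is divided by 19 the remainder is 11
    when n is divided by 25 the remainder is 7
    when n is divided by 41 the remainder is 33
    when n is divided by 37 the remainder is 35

From n ≡ 11 (mod 19) write n = 11 + 19t. Substituting into n ≡ 7 (mod 25) gives 19t ≡ 21 (mod 25), and since 19⁻¹ ≡ 4 (mod 25), t ≡ 9. Hence n ≡ 11 + 19·9 = 182 (mod 475).
From n ≡ 182 (mod 475) write n = 182 + 475t. Substituting into n ≡ 33 (mod 41) gives 475t ≡ 15 (mod 41), and since 24⁻¹ ≡ 12 (mod 41), t ≡ 16. Hence n ≡ 182 + 475·16 = 7782 (mod 19475).
From n ≡ 7782 (mod 19475) write n = 7782 + 19475t. Substituting into n ≡ 35 (mod 37) gives 19475t ≡ 23 (mod 37), and since 13⁻¹ ≡ 20 (mod 37), t ≡ 16. Hence n ≡ 7782 + 19475·16 = 319382 (mod 720575).

319382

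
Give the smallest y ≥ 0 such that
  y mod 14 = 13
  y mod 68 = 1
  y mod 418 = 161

7685

Combine the congruences pairwise.
gcd(14, 68) = 2 and 2 | (1 − 13), so the pair is consistent; merging gives y ≡ 69 (mod 476), where 476 = lcm(14, 68).
gcd(476, 418) = 2 and 2 | (161 − 69), so the pair is consistent; merging gives y ≡ 7685 (mod 99484), where 99484 = lcm(476, 418).
The solution is unique modulo lcm(14, 68, 418) = 99484.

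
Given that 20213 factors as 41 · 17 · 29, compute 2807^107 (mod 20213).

Mod 41: 2807 ≡ 19; by Fermat, exponent reduces to 107 mod 40 = 27; 19^27 ≡ 11 (mod 41).
Mod 17: 2807 ≡ 2; by Fermat, exponent reduces to 107 mod 16 = 11; 2^11 ≡ 8 (mod 17).
Mod 29: 2807 ≡ 23; by Fermat, exponent reduces to 107 mod 28 = 23; 23^23 ≡ 7 (mod 29).
Combine by CRT: x ≡ 11 (mod 41), x ≡ 8 (mod 17), x ≡ 7 (mod 29) ⇒ x ≡ 790 (mod 20213).

790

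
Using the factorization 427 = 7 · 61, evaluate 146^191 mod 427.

342

Mod 7: 146 ≡ 6; by Fermat, exponent reduces to 191 mod 6 = 5; 6^5 ≡ 6 (mod 7).
Mod 61: 146 ≡ 24; by Fermat, exponent reduces to 191 mod 60 = 11; 24^11 ≡ 37 (mod 61).
Combine by CRT: x ≡ 6 (mod 7), x ≡ 37 (mod 61) ⇒ x ≡ 342 (mod 427).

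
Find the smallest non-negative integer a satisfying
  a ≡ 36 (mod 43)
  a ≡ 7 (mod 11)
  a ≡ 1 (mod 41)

10743

Combine the congruences pairwise.
From a ≡ 36 (mod 43) write a = 36 + 43t. Substituting into a ≡ 7 (mod 11) gives 43t ≡ 4 (mod 11), and since 10⁻¹ ≡ 10 (mod 11), t ≡ 7. Hence a ≡ 36 + 43·7 = 337 (mod 473).
From a ≡ 337 (mod 473) write a = 337 + 473t. Substituting into a ≡ 1 (mod 41) gives 473t ≡ 33 (mod 41), and since 22⁻¹ ≡ 28 (mod 41), t ≡ 22. Hence a ≡ 337 + 473·22 = 10743 (mod 19393).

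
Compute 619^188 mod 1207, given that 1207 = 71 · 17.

387

Mod 71: 619 ≡ 51; by Fermat, exponent reduces to 188 mod 70 = 48; 51^48 ≡ 32 (mod 71).
Mod 17: 619 ≡ 7; by Fermat, exponent reduces to 188 mod 16 = 12; 7^12 ≡ 13 (mod 17).
Combine by CRT: x ≡ 32 (mod 71), x ≡ 13 (mod 17) ⇒ x ≡ 387 (mod 1207).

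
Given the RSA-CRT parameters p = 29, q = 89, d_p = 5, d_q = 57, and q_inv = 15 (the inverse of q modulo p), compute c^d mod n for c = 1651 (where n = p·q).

m₁ = c^(d_p) mod p: c ≡ 27 (mod 29), and 27^5 mod 29 = 26.
m₂ = c^(d_q) mod q: c ≡ 49 (mod 89), and 49^57 mod 89 = 21.
h = q_inv·(m₁ − m₂) mod p = 15·(26 − 21) mod 29 = 17.
m = m₂ + h·q = 21 + 17·89 = 1534.

1534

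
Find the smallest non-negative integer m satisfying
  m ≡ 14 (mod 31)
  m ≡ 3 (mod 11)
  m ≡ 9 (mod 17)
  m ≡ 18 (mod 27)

149031

The moduli are pairwise coprime; N = 31·11·17·27 = 156519.
N/31 = 5049; 5049 ≡ 27 (mod 31); 27·23 ≡ 1, so inverse 23.
N/11 = 14229; 14229 ≡ 6 (mod 11); 6·2 ≡ 1, so inverse 2.
N/17 = 9207; 9207 ≡ 10 (mod 17); 10·12 ≡ 1, so inverse 12.
N/27 = 5797; 5797 ≡ 19 (mod 27); 19·10 ≡ 1, so inverse 10.
m ≡ 14·5049·23 + 3·14229·2 + 9·9207·12 + 18·5797·10 = 3748968.
3748968 mod 156519 = 149031.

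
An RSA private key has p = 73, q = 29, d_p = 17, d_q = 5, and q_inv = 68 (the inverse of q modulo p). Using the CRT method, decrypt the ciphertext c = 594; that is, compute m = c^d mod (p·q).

1324

m₁ = c^(d_p) mod p: c ≡ 10 (mod 73), and 10^17 mod 73 = 10.
m₂ = c^(d_q) mod q: c ≡ 14 (mod 29), and 14^5 mod 29 = 19.
h = q_inv·(m₁ − m₂) mod p = 68·(10 − 19) mod 73 = 45.
m = m₂ + h·q = 19 + 45·29 = 1324.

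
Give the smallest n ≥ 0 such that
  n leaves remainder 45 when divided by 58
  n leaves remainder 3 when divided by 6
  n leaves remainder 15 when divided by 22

Combine the congruences pairwise.
gcd(58, 6) = 2 and 2 | (3 − 45), so the pair is consistent; merging gives n ≡ 45 (mod 174), where 174 = lcm(58, 6).
gcd(174, 22) = 2 and 2 | (15 − 45), so the pair is consistent; merging gives n ≡ 741 (mod 1914), where 1914 = lcm(174, 22).
The solution is unique modulo lcm(58, 6, 22) = 1914.

741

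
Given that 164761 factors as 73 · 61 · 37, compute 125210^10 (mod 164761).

76615

Mod 73: 125210 ≡ 15; 15^10 ≡ 38 (mod 73).
Mod 61: 125210 ≡ 38; 38^10 ≡ 60 (mod 61).
Mod 37: 125210 ≡ 2; 2^10 ≡ 25 (mod 37).
Combine by CRT: x ≡ 38 (mod 73), x ≡ 60 (mod 61), x ≡ 25 (mod 37) ⇒ x ≡ 76615 (mod 164761).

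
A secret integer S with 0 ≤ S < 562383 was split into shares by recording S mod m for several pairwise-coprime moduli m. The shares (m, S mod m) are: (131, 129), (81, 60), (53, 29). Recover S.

180123

From S ≡ 129 (mod 131) write S = 129 + 131t. Substituting into S ≡ 60 (mod 81) gives 131t ≡ 12 (mod 81), and since 50⁻¹ ≡ 47 (mod 81), t ≡ 78. Hence S ≡ 129 + 131·78 = 10347 (mod 10611).
From S ≡ 10347 (mod 10611) write S = 10347 + 10611t. Substituting into S ≡ 29 (mod 53) gives 10611t ≡ 17 (mod 53), and since 11⁻¹ ≡ 29 (mod 53), t ≡ 16. Hence S ≡ 10347 + 10611·16 = 180123 (mod 562383).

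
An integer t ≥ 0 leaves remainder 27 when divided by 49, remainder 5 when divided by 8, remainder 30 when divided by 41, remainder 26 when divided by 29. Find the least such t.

The moduli are pairwise coprime; N = 49·8·41·29 = 466088.
N/49 = 9512; 9512 ≡ 6 (mod 49); 6·41 ≡ 1, so inverse 41.
N/8 = 58261; 58261 ≡ 5 (mod 8); 5·5 ≡ 1, so inverse 5.
N/41 = 11368; 11368 ≡ 11 (mod 41); 11·15 ≡ 1, so inverse 15.
N/29 = 16072; 16072 ≡ 6 (mod 29); 6·5 ≡ 1, so inverse 5.
t ≡ 27·9512·41 + 5·58261·5 + 30·11368·15 + 26·16072·5 = 19191269.
19191269 mod 466088 = 81661.

81661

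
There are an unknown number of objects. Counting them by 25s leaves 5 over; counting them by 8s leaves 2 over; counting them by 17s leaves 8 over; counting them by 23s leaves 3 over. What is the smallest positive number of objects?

Combine the congruences pairwise.
From N ≡ 5 (mod 25) write N = 5 + 25t. Substituting into N ≡ 2 (mod 8) gives 25t ≡ 5 (mod 8), and since 1⁻¹ ≡ 1 (mod 8), t ≡ 5. Hence N ≡ 5 + 25·5 = 130 (mod 200).
From N ≡ 130 (mod 200) write N = 130 + 200t. Substituting into N ≡ 8 (mod 17) gives 200t ≡ 14 (mod 17), and since 13⁻¹ ≡ 4 (mod 17), t ≡ 5. Hence N ≡ 130 + 200·5 = 1130 (mod 3400).
From N ≡ 1130 (mod 3400) write N = 1130 + 3400t. Substituting into N ≡ 3 (mod 23) gives 3400t ≡ 0 (mod 23), and since 19⁻¹ ≡ 17 (mod 23), t ≡ 0. Hence N ≡ 1130 + 3400·0 = 1130 (mod 78200).

1130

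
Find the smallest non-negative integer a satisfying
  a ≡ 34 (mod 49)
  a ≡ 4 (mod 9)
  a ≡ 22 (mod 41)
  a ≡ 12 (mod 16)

The moduli are pairwise coprime; N = 49·9·41·16 = 289296.
N/49 = 5904; 5904 ≡ 24 (mod 49); 24·47 ≡ 1, so inverse 47.
N/9 = 32144; 32144 ≡ 5 (mod 9); 5·2 ≡ 1, so inverse 2.
N/41 = 7056; 7056 ≡ 4 (mod 41); 4·31 ≡ 1, so inverse 31.
N/16 = 18081; 18081 ≡ 1 (mod 16), inverse 1.
a ≡ 34·5904·47 + 4·32144·2 + 22·7056·31 + 12·18081·1 = 14720908.
14720908 mod 289296 = 256108.

256108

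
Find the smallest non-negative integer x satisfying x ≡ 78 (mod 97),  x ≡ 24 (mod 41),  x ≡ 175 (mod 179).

Combine the congruences pairwise.
From x ≡ 78 (mod 97) write x = 78 + 97t. Substituting into x ≡ 24 (mod 41) gives 97t ≡ 28 (mod 41), and since 15⁻¹ ≡ 11 (mod 41), t ≡ 21. Hence x ≡ 78 + 97·21 = 2115 (mod 3977).
From x ≡ 2115 (mod 3977) write x = 2115 + 3977t. Substituting into x ≡ 175 (mod 179) gives 3977t ≡ 29 (mod 179), and since 39⁻¹ ≡ 101 (mod 179), t ≡ 65. Hence x ≡ 2115 + 3977·65 = 260620 (mod 711883).

260620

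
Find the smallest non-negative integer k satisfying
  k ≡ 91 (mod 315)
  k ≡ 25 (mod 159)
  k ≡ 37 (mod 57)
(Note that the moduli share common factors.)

Combine the congruences pairwise.
gcd(315, 159) = 3 and 3 | (25 − 91), so the pair is consistent; merging gives k ≡ 7021 (mod 16695), where 16695 = lcm(315, 159).
gcd(16695, 57) = 3 and 3 | (37 − 7021), so the pair is consistent; merging gives k ≡ 90496 (mod 317205), where 317205 = lcm(16695, 57).
The solution is unique modulo lcm(315, 159, 57) = 317205.

90496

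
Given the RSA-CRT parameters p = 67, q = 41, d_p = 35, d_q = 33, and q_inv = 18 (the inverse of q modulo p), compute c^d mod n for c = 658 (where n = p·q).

m₁ = c^(d_p) mod p: c ≡ 55 (mod 67), and 55^35 mod 67 = 10.
m₂ = c^(d_q) mod q: c ≡ 2 (mod 41), and 2^33 mod 41 = 33.
h = q_inv·(m₁ − m₂) mod p = 18·(10 − 33) mod 67 = 55.
m = m₂ + h·q = 33 + 55·41 = 2288.

2288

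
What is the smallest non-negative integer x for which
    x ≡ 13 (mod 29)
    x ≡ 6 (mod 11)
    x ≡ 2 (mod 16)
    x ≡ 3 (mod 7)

29970

The moduli are pairwise coprime; N = 29·11·16·7 = 35728.
N/29 = 1232; 1232 ≡ 14 (mod 29); 14·27 ≡ 1, so inverse 27.
N/11 = 3248; 3248 ≡ 3 (mod 11); 3·4 ≡ 1, so inverse 4.
N/16 = 2233; 2233 ≡ 9 (mod 16); 9·9 ≡ 1, so inverse 9.
N/7 = 5104; 5104 ≡ 1 (mod 7), inverse 1.
x ≡ 13·1232·27 + 6·3248·4 + 2·2233·9 + 3·5104·1 = 565890.
565890 mod 35728 = 29970.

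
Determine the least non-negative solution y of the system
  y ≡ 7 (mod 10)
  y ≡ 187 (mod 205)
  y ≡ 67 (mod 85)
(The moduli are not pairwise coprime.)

Combine the congruences pairwise.
gcd(10, 205) = 5 and 5 | (187 − 7), so the pair is consistent; merging gives y ≡ 187 (mod 410), where 410 = lcm(10, 205).
gcd(410, 85) = 5 and 5 | (67 − 187), so the pair is consistent; merging gives y ≡ 3467 (mod 6970), where 6970 = lcm(410, 85).
The solution is unique modulo lcm(10, 205, 85) = 6970.

3467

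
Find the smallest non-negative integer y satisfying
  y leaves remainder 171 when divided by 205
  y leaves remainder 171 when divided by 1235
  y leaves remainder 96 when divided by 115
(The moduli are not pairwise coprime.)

557156

Combine the congruences pairwise.
gcd(205, 1235) = 5 and 5 | (171 − 171), so the pair is consistent; merging gives y ≡ 171 (mod 50635), where 50635 = lcm(205, 1235).
gcd(50635, 115) = 5 and 5 | (96 − 171), so the pair is consistent; merging gives y ≡ 557156 (mod 1164605), where 1164605 = lcm(50635, 115).
The solution is unique modulo lcm(205, 1235, 115) = 1164605.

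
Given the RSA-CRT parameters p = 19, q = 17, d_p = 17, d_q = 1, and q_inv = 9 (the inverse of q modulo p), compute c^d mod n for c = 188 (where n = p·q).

m₁ = c^(d_p) mod p: c ≡ 17 (mod 19), and 17^17 mod 19 = 9.
m₂ = c^(d_q) mod q: c ≡ 1 (mod 17), and 1^1 mod 17 = 1.
h = q_inv·(m₁ − m₂) mod p = 9·(9 − 1) mod 19 = 15.
m = m₂ + h·q = 1 + 15·17 = 256.

256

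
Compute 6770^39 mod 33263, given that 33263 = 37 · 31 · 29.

Mod 37: 6770 ≡ 36; by Fermat, exponent reduces to 39 mod 36 = 3; 36^3 ≡ 36 (mod 37).
Mod 31: 6770 ≡ 12; by Fermat, exponent reduces to 39 mod 30 = 9; 12^9 ≡ 15 (mod 31).
Mod 29: 6770 ≡ 13; by Fermat, exponent reduces to 39 mod 28 = 11; 13^11 ≡ 4 (mod 29).
Combine by CRT: x ≡ 36 (mod 37), x ≡ 15 (mod 31), x ≡ 4 (mod 29) ⇒ x ≡ 24567 (mod 33263).

24567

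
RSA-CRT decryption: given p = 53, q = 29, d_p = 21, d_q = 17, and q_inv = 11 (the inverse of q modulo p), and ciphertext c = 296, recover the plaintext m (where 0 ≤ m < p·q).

1434

m₁ = c^(d_p) mod p: c ≡ 31 (mod 53), and 31^21 mod 53 = 3.
m₂ = c^(d_q) mod q: c ≡ 6 (mod 29), and 6^17 mod 29 = 13.
h = q_inv·(m₁ − m₂) mod p = 11·(3 − 13) mod 53 = 49.
m = m₂ + h·q = 13 + 49·29 = 1434.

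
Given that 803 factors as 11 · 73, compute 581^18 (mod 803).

729

Mod 11: 581 ≡ 9; by Fermat, exponent reduces to 18 mod 10 = 8; 9^8 ≡ 3 (mod 11).
Mod 73: 581 ≡ 70; 70^18 ≡ 72 (mod 73).
Combine by CRT: x ≡ 3 (mod 11), x ≡ 72 (mod 73) ⇒ x ≡ 729 (mod 803).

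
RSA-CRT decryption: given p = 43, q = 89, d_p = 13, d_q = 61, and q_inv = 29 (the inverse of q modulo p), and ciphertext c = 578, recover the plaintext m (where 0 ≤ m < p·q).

235

m₁ = c^(d_p) mod p: c ≡ 19 (mod 43), and 19^13 mod 43 = 20.
m₂ = c^(d_q) mod q: c ≡ 44 (mod 89), and 44^61 mod 89 = 57.
h = q_inv·(m₁ − m₂) mod p = 29·(20 − 57) mod 43 = 2.
m = m₂ + h·q = 57 + 2·89 = 235.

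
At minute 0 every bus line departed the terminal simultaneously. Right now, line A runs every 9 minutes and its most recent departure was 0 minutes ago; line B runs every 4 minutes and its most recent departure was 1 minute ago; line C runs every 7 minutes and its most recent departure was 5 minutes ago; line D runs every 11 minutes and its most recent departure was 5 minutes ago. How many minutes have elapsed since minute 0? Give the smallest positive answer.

621

The moduli are pairwise coprime; N = 9·4·7·11 = 2772.
N/9 = 308; 308 ≡ 2 (mod 9); 2·5 ≡ 1, so inverse 5.
N/4 = 693; 693 ≡ 1 (mod 4), inverse 1.
N/7 = 396; 396 ≡ 4 (mod 7); 4·2 ≡ 1, so inverse 2.
N/11 = 252; 252 ≡ 10 (mod 11); 10·10 ≡ 1, so inverse 10.
t ≡ 0·308·5 + 1·693·1 + 5·396·2 + 5·252·10 = 17253.
17253 mod 2772 = 621.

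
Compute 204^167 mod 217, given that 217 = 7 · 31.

169

Mod 7: 204 ≡ 1; by Fermat, exponent reduces to 167 mod 6 = 5; 1^5 ≡ 1 (mod 7).
Mod 31: 204 ≡ 18; by Fermat, exponent reduces to 167 mod 30 = 17; 18^17 ≡ 14 (mod 31).
Combine by CRT: x ≡ 1 (mod 7), x ≡ 14 (mod 31) ⇒ x ≡ 169 (mod 217).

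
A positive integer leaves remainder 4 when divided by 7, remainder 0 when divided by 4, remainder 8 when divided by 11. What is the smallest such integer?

228

The moduli are pairwise coprime; N = 7·4·11 = 308.
N/7 = 44; 44 ≡ 2 (mod 7); 2·4 ≡ 1, so inverse 4.
N/4 = 77; 77 ≡ 1 (mod 4), inverse 1.
N/11 = 28; 28 ≡ 6 (mod 11); 6·2 ≡ 1, so inverse 2.
a ≡ 4·44·4 + 0·77·1 + 8·28·2 = 1152.
1152 mod 308 = 228.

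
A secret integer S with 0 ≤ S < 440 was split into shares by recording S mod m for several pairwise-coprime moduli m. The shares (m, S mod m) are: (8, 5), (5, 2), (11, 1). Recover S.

From S ≡ 5 (mod 8) write S = 5 + 8t. Substituting into S ≡ 2 (mod 5) gives 8t ≡ 2 (mod 5), and since 3⁻¹ ≡ 2 (mod 5), t ≡ 4. Hence S ≡ 5 + 8·4 = 37 (mod 40).
From S ≡ 37 (mod 40) write S = 37 + 40t. Substituting into S ≡ 1 (mod 11) gives 40t ≡ 8 (mod 11), and since 7⁻¹ ≡ 8 (mod 11), t ≡ 9. Hence S ≡ 37 + 40·9 = 397 (mod 440).

397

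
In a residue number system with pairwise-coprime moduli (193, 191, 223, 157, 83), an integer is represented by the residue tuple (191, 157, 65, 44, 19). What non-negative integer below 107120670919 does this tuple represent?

20922145505

The moduli are pairwise coprime; N = 193·191·223·157·83 = 107120670919.
N/193 = 555029383; 555029383 ≡ 176 (mod 193); 176·34 ≡ 1, so inverse 34.
N/191 = 560841209; 560841209 ≡ 78 (mod 191); 78·120 ≡ 1, so inverse 120.
N/223 = 480361753; 480361753 ≡ 129 (mod 223); 129·102 ≡ 1, so inverse 102.
N/157 = 682297267; 682297267 ≡ 73 (mod 157); 73·114 ≡ 1, so inverse 114.
N/83 = 1290610493; 1290610493 ≡ 1 (mod 83), inverse 1.
x ≡ 191·555029383·34 + 157·560841209·120 + 65·480361753·102 + 44·682297267·114 + 19·1290610493·1 = 20802332303791.
20802332303791 mod 107120670919 = 20922145505.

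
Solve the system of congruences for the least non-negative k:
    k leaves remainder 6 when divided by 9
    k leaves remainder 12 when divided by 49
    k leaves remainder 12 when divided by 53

Combine the congruences pairwise.
From k ≡ 6 (mod 9) write k = 6 + 9t. Substituting into k ≡ 12 (mod 49) gives 9t ≡ 6 (mod 49), and since 9⁻¹ ≡ 11 (mod 49), t ≡ 17. Hence k ≡ 6 + 9·17 = 159 (mod 441).
From k ≡ 159 (mod 441) write k = 159 + 441t. Substituting into k ≡ 12 (mod 53) gives 441t ≡ 12 (mod 53), and since 17⁻¹ ≡ 25 (mod 53), t ≡ 35. Hence k ≡ 159 + 441·35 = 15594 (mod 23373).

15594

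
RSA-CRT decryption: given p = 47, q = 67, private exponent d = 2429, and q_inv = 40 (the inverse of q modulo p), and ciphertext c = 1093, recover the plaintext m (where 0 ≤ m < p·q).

d_p = d mod (p−1) = 2429 mod 46 = 37; d_q = d mod (q−1) = 53.
m₁ = c^(d_p) mod p: c ≡ 12 (mod 47), and 12^37 mod 47 = 25.
m₂ = c^(d_q) mod q: c ≡ 21 (mod 67), and 21^53 mod 67 = 54.
h = q_inv·(m₁ − m₂) mod p = 40·(25 − 54) mod 47 = 15.
m = m₂ + h·q = 54 + 15·67 = 1059.

1059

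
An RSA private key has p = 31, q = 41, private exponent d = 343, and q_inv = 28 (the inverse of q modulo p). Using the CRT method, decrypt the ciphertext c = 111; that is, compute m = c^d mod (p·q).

d_p = d mod (p−1) = 343 mod 30 = 13; d_q = d mod (q−1) = 23.
m₁ = c^(d_p) mod p: c ≡ 18 (mod 31), and 18^13 mod 31 = 20.
m₂ = c^(d_q) mod q: c ≡ 29 (mod 41), and 29^23 mod 41 = 6.
h = q_inv·(m₁ − m₂) mod p = 28·(20 − 6) mod 31 = 20.
m = m₂ + h·q = 6 + 20·41 = 826.

826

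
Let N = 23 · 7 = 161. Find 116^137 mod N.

93

Mod 23: 116 ≡ 1; by Fermat, exponent reduces to 137 mod 22 = 5; 1^5 ≡ 1 (mod 23).
Mod 7: 116 ≡ 4; by Fermat, exponent reduces to 137 mod 6 = 5; 4^5 ≡ 2 (mod 7).
Combine by CRT: x ≡ 1 (mod 23), x ≡ 2 (mod 7) ⇒ x ≡ 93 (mod 161).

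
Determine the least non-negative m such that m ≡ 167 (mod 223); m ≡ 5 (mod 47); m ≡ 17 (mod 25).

The moduli are pairwise coprime; N = 223·47·25 = 262025.
N/223 = 1175; 1175 ≡ 60 (mod 223); 60·197 ≡ 1, so inverse 197.
N/47 = 5575; 5575 ≡ 29 (mod 47); 29·13 ≡ 1, so inverse 13.
N/25 = 10481; 10481 ≡ 6 (mod 25); 6·21 ≡ 1, so inverse 21.
m ≡ 167·1175·197 + 5·5575·13 + 17·10481·21 = 42760417.
42760417 mod 262025 = 50342.

50342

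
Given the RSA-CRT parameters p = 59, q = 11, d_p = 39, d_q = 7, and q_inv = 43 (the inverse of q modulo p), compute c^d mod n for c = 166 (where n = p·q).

243

m₁ = c^(d_p) mod p: c ≡ 48 (mod 59), and 48^39 mod 59 = 7.
m₂ = c^(d_q) mod q: c ≡ 1 (mod 11), and 1^7 mod 11 = 1.
h = q_inv·(m₁ − m₂) mod p = 43·(7 − 1) mod 59 = 22.
m = m₂ + h·q = 1 + 22·11 = 243.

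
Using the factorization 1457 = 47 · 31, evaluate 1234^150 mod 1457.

Mod 47: 1234 ≡ 12; by Fermat, exponent reduces to 150 mod 46 = 12; 12^12 ≡ 24 (mod 47).
Mod 31: 1234 ≡ 25; since 30 | 150, by Fermat 25^150 ≡ 1 (mod 31).
Combine by CRT: x ≡ 24 (mod 47), x ≡ 1 (mod 31) ⇒ x ≡ 776 (mod 1457).

776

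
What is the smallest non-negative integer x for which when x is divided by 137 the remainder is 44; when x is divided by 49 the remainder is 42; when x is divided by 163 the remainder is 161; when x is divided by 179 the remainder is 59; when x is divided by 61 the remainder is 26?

5964710017

Combine the congruences pairwise.
From x ≡ 44 (mod 137) write x = 44 + 137t. Substituting into x ≡ 42 (mod 49) gives 137t ≡ 47 (mod 49), and since 39⁻¹ ≡ 44 (mod 49), t ≡ 10. Hence x ≡ 44 + 137·10 = 1414 (mod 6713).
From x ≡ 1414 (mod 6713) write x = 1414 + 6713t. Substituting into x ≡ 161 (mod 163) gives 6713t ≡ 51 (mod 163), and since 30⁻¹ ≡ 125 (mod 163), t ≡ 18. Hence x ≡ 1414 + 6713·18 = 122248 (mod 1094219).
From x ≡ 122248 (mod 1094219) write x = 122248 + 1094219t. Substituting into x ≡ 59 (mod 179) gives 1094219t ≡ 68 (mod 179), and since 171⁻¹ ≡ 67 (mod 179), t ≡ 81. Hence x ≡ 122248 + 1094219·81 = 88753987 (mod 195865201).
From x ≡ 88753987 (mod 195865201) write x = 88753987 + 195865201t. Substituting into x ≡ 26 (mod 61) gives 195865201t ≡ 2 (mod 61), and since 57⁻¹ ≡ 15 (mod 61), t ≡ 30. Hence x ≡ 88753987 + 195865201·30 = 5964710017 (mod 11947777261).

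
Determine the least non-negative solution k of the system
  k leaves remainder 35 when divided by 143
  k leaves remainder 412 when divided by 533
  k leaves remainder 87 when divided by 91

gcd(143, 533) = 13 and 13 | (412 − 35), so the pair is consistent; merging gives k ≡ 3610 (mod 5863), where 5863 = lcm(143, 533).
gcd(5863, 91) = 13 and 13 | (87 − 3610), so the pair is consistent; merging gives k ≡ 21199 (mod 41041), where 41041 = lcm(5863, 91).
The solution is unique modulo lcm(143, 533, 91) = 41041.

21199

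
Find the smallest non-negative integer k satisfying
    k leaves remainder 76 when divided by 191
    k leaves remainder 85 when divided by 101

From k ≡ 76 (mod 191) write k = 76 + 191t. Substituting into k ≡ 85 (mod 101) gives 191t ≡ 9 (mod 101), and since 90⁻¹ ≡ 55 (mod 101), t ≡ 91. Hence k ≡ 76 + 191·91 = 17457 (mod 19291).

17457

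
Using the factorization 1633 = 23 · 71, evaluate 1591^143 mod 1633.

Mod 23: 1591 ≡ 4; by Fermat, exponent reduces to 143 mod 22 = 11; 4^11 ≡ 1 (mod 23).
Mod 71: 1591 ≡ 29; by Fermat, exponent reduces to 143 mod 70 = 3; 29^3 ≡ 36 (mod 71).
Combine by CRT: x ≡ 1 (mod 23), x ≡ 36 (mod 71) ⇒ x ≡ 1243 (mod 1633).

1243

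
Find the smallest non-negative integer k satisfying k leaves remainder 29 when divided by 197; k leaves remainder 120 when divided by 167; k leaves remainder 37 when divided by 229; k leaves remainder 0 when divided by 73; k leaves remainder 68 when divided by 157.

129169777

The moduli are pairwise coprime; N = 197·167·229·73·157 = 86345695531.
N/197 = 438303023; 438303023 ≡ 87 (mod 197); 87·77 ≡ 1, so inverse 77.
N/167 = 517040093; 517040093 ≡ 77 (mod 167); 77·154 ≡ 1, so inverse 154.
N/229 = 377055439; 377055439 ≡ 69 (mod 229); 69·156 ≡ 1, so inverse 156.
N/73 = 1182817747; 1182817747 ≡ 61 (mod 73); 61·6 ≡ 1, so inverse 6.
N/157 = 549972583; 549972583 ≡ 13 (mod 157); 13·145 ≡ 1, so inverse 145.
k ≡ 29·438303023·77 + 120·517040093·154 + 37·377055439·156 + 0·1182817747·6 + 68·549972583·145 = 18132725231287.
18132725231287 mod 86345695531 = 129169777.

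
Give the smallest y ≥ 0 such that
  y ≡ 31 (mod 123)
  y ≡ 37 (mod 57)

892

Combine the congruences pairwise.
gcd(123, 57) = 3 and 3 | (37 − 31), so the pair is consistent; merging gives y ≡ 892 (mod 2337), where 2337 = lcm(123, 57).
The solution is unique modulo lcm(123, 57) = 2337.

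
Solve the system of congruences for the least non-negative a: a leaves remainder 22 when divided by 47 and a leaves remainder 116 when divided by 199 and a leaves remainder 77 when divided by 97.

411648

From a ≡ 22 (mod 47) write a = 22 + 47t. Substituting into a ≡ 116 (mod 199) gives 47t ≡ 94 (mod 199), and since 47⁻¹ ≡ 72 (mod 199), t ≡ 2. Hence a ≡ 22 + 47·2 = 116 (mod 9353).
From a ≡ 116 (mod 9353) write a = 116 + 9353t. Substituting into a ≡ 77 (mod 97) gives 9353t ≡ 58 (mod 97), and since 41⁻¹ ≡ 71 (mod 97), t ≡ 44. Hence a ≡ 116 + 9353·44 = 411648 (mod 907241).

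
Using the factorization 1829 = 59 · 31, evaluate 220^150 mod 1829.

Mod 59: 220 ≡ 43; by Fermat, exponent reduces to 150 mod 58 = 34; 43^34 ≡ 28 (mod 59).
Mod 31: 220 ≡ 3; since 30 | 150, by Fermat 3^150 ≡ 1 (mod 31).
Combine by CRT: x ≡ 28 (mod 59), x ≡ 1 (mod 31) ⇒ x ≡ 559 (mod 1829).

559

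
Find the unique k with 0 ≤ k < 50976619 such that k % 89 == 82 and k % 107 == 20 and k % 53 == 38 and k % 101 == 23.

The moduli are pairwise coprime; N = 89·107·53·101 = 50976619.
N/89 = 572771; 572771 ≡ 56 (mod 89); 56·62 ≡ 1, so inverse 62.
N/107 = 476417; 476417 ≡ 53 (mod 107); 53·105 ≡ 1, so inverse 105.
N/53 = 961823; 961823 ≡ 32 (mod 53); 32·5 ≡ 1, so inverse 5.
N/101 = 504719; 504719 ≡ 22 (mod 101); 22·23 ≡ 1, so inverse 23.
k ≡ 82·572771·62 + 20·476417·105 + 38·961823·5 + 23·504719·23 = 4362186185.
4362186185 mod 50976619 = 29173570.

29173570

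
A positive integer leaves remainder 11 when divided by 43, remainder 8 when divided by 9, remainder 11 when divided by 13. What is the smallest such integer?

3365

Combine the congruences pairwise.
From x ≡ 11 (mod 43) write x = 11 + 43t. Substituting into x ≡ 8 (mod 9) gives 43t ≡ 6 (mod 9), and since 7⁻¹ ≡ 4 (mod 9), t ≡ 6. Hence x ≡ 11 + 43·6 = 269 (mod 387).
From x ≡ 269 (mod 387) write x = 269 + 387t. Substituting into x ≡ 11 (mod 13) gives 387t ≡ 2 (mod 13), and since 10⁻¹ ≡ 4 (mod 13), t ≡ 8. Hence x ≡ 269 + 387·8 = 3365 (mod 5031).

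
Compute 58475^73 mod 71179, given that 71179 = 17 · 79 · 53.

Mod 17: 58475 ≡ 12; by Fermat, exponent reduces to 73 mod 16 = 9; 12^9 ≡ 5 (mod 17).
Mod 79: 58475 ≡ 15; 15^73 ≡ 41 (mod 79).
Mod 53: 58475 ≡ 16; by Fermat, exponent reduces to 73 mod 52 = 21; 16^21 ≡ 42 (mod 53).
Combine by CRT: x ≡ 5 (mod 17), x ≡ 41 (mod 79), x ≡ 42 (mod 53) ⇒ x ≡ 16631 (mod 71179).

16631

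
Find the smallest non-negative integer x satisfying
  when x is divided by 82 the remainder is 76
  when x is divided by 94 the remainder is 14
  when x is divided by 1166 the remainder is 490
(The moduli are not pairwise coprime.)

1407852

gcd(82, 94) = 2 and 2 | (14 − 76), so the pair is consistent; merging gives x ≡ 1142 (mod 3854), where 3854 = lcm(82, 94).
gcd(3854, 1166) = 2 and 2 | (490 − 1142), so the pair is consistent; merging gives x ≡ 1407852 (mod 2246882), where 2246882 = lcm(3854, 1166).
The solution is unique modulo lcm(82, 94, 1166) = 2246882.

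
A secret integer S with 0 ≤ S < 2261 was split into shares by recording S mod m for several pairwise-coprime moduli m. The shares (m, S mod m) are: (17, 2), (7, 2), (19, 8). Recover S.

597

The moduli are pairwise coprime; N = 17·7·19 = 2261.
N/17 = 133; 133 ≡ 14 (mod 17); 14·11 ≡ 1, so inverse 11.
N/7 = 323; 323 ≡ 1 (mod 7), inverse 1.
N/19 = 119; 119 ≡ 5 (mod 19); 5·4 ≡ 1, so inverse 4.
S ≡ 2·133·11 + 2·323·1 + 8·119·4 = 7380.
7380 mod 2261 = 597.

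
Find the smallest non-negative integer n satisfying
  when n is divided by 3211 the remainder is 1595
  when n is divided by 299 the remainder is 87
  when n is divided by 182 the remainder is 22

88292

gcd(3211, 299) = 13 and 13 | (87 − 1595), so the pair is consistent; merging gives n ≡ 14439 (mod 73853), where 73853 = lcm(3211, 299).
gcd(73853, 182) = 13 and 13 | (22 − 14439), so the pair is consistent; merging gives n ≡ 88292 (mod 1033942), where 1033942 = lcm(73853, 182).
The solution is unique modulo lcm(3211, 299, 182) = 1033942.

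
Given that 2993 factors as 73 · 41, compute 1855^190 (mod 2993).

2625

Mod 73: 1855 ≡ 30; by Fermat, exponent reduces to 190 mod 72 = 46; 30^46 ≡ 70 (mod 73).
Mod 41: 1855 ≡ 10; by Fermat, exponent reduces to 190 mod 40 = 30; 10^30 ≡ 1 (mod 41).
Combine by CRT: x ≡ 70 (mod 73), x ≡ 1 (mod 41) ⇒ x ≡ 2625 (mod 2993).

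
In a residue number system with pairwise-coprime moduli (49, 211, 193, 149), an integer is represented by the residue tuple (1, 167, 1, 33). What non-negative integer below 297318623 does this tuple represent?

55200510

From x ≡ 1 (mod 49) write x = 1 + 49t. Substituting into x ≡ 167 (mod 211) gives 49t ≡ 166 (mod 211), and since 49⁻¹ ≡ 56 (mod 211), t ≡ 12. Hence x ≡ 1 + 49·12 = 589 (mod 10339).
From x ≡ 589 (mod 10339) write x = 589 + 10339t. Substituting into x ≡ 1 (mod 193) gives 10339t ≡ 184 (mod 193), and since 110⁻¹ ≡ 93 (mod 193), t ≡ 128. Hence x ≡ 589 + 10339·128 = 1323981 (mod 1995427).
From x ≡ 1323981 (mod 1995427) write x = 1323981 + 1995427t. Substituting into x ≡ 33 (mod 149) gives 1995427t ≡ 66 (mod 149), and since 19⁻¹ ≡ 102 (mod 149), t ≡ 27. Hence x ≡ 1323981 + 1995427·27 = 55200510 (mod 297318623).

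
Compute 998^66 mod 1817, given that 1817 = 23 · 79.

Mod 23: 998 ≡ 9; since 22 | 66, by Fermat 9^66 ≡ 1 (mod 23).
Mod 79: 998 ≡ 50; 50^66 ≡ 64 (mod 79).
Combine by CRT: x ≡ 1 (mod 23), x ≡ 64 (mod 79) ⇒ x ≡ 1565 (mod 1817).

1565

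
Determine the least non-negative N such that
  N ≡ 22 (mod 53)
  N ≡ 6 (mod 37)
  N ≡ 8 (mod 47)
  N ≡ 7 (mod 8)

From N ≡ 22 (mod 53) write N = 22 + 53t. Substituting into N ≡ 6 (mod 37) gives 53t ≡ 21 (mod 37), and since 16⁻¹ ≡ 7 (mod 37), t ≡ 36. Hence N ≡ 22 + 53·36 = 1930 (mod 1961).
From N ≡ 1930 (mod 1961) write N = 1930 + 1961t. Substituting into N ≡ 8 (mod 47) gives 1961t ≡ 5 (mod 47), and since 34⁻¹ ≡ 18 (mod 47), t ≡ 43. Hence N ≡ 1930 + 1961·43 = 86253 (mod 92167).
From N ≡ 86253 (mod 92167) write N = 86253 + 92167t. Substituting into N ≡ 7 (mod 8) gives 92167t ≡ 2 (mod 8), and since 7⁻¹ ≡ 7 (mod 8), t ≡ 6. Hence N ≡ 86253 + 92167·6 = 639255 (mod 737336).

639255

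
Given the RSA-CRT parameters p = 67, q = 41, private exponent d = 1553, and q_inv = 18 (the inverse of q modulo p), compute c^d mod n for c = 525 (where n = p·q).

d_p = d mod (p−1) = 1553 mod 66 = 35; d_q = d mod (q−1) = 33.
m₁ = c^(d_p) mod p: c ≡ 56 (mod 67), and 56^35 mod 67 = 54.
m₂ = c^(d_q) mod q: c ≡ 33 (mod 41), and 33^33 mod 41 = 20.
h = q_inv·(m₁ − m₂) mod p = 18·(54 − 20) mod 67 = 9.
m = m₂ + h·q = 20 + 9·41 = 389.

389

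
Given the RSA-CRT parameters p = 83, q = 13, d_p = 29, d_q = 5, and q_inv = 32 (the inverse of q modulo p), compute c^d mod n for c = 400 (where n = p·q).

m₁ = c^(d_p) mod p: c ≡ 68 (mod 83), and 68^29 mod 83 = 81.
m₂ = c^(d_q) mod q: c ≡ 10 (mod 13), and 10^5 mod 13 = 4.
h = q_inv·(m₁ − m₂) mod p = 32·(81 − 4) mod 83 = 57.
m = m₂ + h·q = 4 + 57·13 = 745.

745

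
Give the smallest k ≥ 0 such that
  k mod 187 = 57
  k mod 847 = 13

Combine the congruences pairwise.
gcd(187, 847) = 11 and 11 | (13 − 57), so the pair is consistent; merging gives k ≡ 6789 (mod 14399), where 14399 = lcm(187, 847).
The solution is unique modulo lcm(187, 847) = 14399.

6789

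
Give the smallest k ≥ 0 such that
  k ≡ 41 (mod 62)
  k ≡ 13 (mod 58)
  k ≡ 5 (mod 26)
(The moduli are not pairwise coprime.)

3203

gcd(62, 58) = 2 and 2 | (13 − 41), so the pair is consistent; merging gives k ≡ 1405 (mod 1798), where 1798 = lcm(62, 58).
gcd(1798, 26) = 2 and 2 | (5 − 1405), so the pair is consistent; merging gives k ≡ 3203 (mod 23374), where 23374 = lcm(1798, 26).
The solution is unique modulo lcm(62, 58, 26) = 23374.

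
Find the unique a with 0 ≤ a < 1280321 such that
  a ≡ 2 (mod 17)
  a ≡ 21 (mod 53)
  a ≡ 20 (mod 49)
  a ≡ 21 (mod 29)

The moduli are pairwise coprime; N = 17·53·49·29 = 1280321.
N/17 = 75313; 75313 ≡ 3 (mod 17); 3·6 ≡ 1, so inverse 6.
N/53 = 24157; 24157 ≡ 42 (mod 53); 42·24 ≡ 1, so inverse 24.
N/49 = 26129; 26129 ≡ 12 (mod 49); 12·45 ≡ 1, so inverse 45.
N/29 = 44149; 44149 ≡ 11 (mod 29); 11·8 ≡ 1, so inverse 8.
a ≡ 2·75313·6 + 21·24157·24 + 20·26129·45 + 21·44149·8 = 44012016.
44012016 mod 1280321 = 481102.

481102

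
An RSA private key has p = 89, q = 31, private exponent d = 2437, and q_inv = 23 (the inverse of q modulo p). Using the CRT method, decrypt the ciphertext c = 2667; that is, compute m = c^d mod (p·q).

807

d_p = d mod (p−1) = 2437 mod 88 = 61; d_q = d mod (q−1) = 7.
m₁ = c^(d_p) mod p: c ≡ 86 (mod 89), and 86^61 mod 89 = 6.
m₂ = c^(d_q) mod q: c ≡ 1 (mod 31), and 1^7 mod 31 = 1.
h = q_inv·(m₁ − m₂) mod p = 23·(6 − 1) mod 89 = 26.
m = m₂ + h·q = 1 + 26·31 = 807.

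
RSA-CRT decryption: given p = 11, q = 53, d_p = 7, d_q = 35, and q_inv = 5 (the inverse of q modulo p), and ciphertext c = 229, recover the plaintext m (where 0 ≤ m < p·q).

356

m₁ = c^(d_p) mod p: c ≡ 9 (mod 11), and 9^7 mod 11 = 4.
m₂ = c^(d_q) mod q: c ≡ 17 (mod 53), and 17^35 mod 53 = 38.
h = q_inv·(m₁ − m₂) mod p = 5·(4 − 38) mod 11 = 6.
m = m₂ + h·q = 38 + 6·53 = 356.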